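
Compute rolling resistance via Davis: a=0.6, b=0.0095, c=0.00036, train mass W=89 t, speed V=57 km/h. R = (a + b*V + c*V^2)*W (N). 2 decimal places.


b*V = 0.0095 * 57 = 0.5415
c*V^2 = 0.00036 * 3249 = 1.16964
R_per_t = 0.6 + 0.5415 + 1.16964 = 2.31114 N/t
R_total = 2.31114 * 89 = 205.69 N

205.69


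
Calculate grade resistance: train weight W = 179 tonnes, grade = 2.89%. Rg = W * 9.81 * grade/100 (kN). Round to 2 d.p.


Rg = W * 9.81 * grade / 100
Rg = 179 * 9.81 * 2.89 / 100
Rg = 1755.99 * 0.0289
Rg = 50.75 kN

50.75


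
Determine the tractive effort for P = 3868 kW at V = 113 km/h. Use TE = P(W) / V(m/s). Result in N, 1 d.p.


Convert: P = 3868 kW = 3868000 W
V = 113 / 3.6 = 31.3889 m/s
TE = 3868000 / 31.3889
TE = 123228.3 N

123228.3


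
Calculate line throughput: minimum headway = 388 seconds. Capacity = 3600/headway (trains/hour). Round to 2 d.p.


Capacity = 3600 / headway
Capacity = 3600 / 388
Capacity = 9.28 trains/hour

9.28


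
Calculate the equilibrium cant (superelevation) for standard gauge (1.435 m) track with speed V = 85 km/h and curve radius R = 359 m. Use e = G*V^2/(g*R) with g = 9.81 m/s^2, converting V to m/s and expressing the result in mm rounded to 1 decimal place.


Convert speed: V = 85 / 3.6 = 23.6111 m/s
Apply formula: e = 1.435 * 23.6111^2 / (9.81 * 359)
e = 1.435 * 557.4846 / 3521.79
e = 0.227154 m = 227.2 mm

227.2


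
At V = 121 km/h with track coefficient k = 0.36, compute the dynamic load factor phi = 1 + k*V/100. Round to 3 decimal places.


phi = 1 + k * V / 100
phi = 1 + 0.36 * 121 / 100
phi = 1 + 0.4356
phi = 1.436

1.436


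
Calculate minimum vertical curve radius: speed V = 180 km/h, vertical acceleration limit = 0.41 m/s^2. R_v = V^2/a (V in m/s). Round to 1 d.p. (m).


Convert speed: V = 180 / 3.6 = 50.0 m/s
V^2 = 2500.0 m^2/s^2
R_v = 2500.0 / 0.41
R_v = 6097.6 m

6097.6


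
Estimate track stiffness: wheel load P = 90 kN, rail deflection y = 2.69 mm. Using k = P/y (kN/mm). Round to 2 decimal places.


Track stiffness k = P / y
k = 90 / 2.69
k = 33.46 kN/mm

33.46


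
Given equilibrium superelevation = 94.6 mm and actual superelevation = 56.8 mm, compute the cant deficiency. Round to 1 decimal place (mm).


Cant deficiency = equilibrium cant - actual cant
CD = 94.6 - 56.8
CD = 37.8 mm

37.8


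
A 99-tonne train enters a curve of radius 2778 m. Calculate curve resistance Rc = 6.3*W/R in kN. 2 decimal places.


Rc = 6.3 * W / R
Rc = 6.3 * 99 / 2778
Rc = 623.7 / 2778
Rc = 0.22 kN

0.22


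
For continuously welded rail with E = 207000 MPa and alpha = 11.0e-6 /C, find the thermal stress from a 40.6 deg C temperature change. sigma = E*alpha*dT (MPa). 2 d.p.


sigma = E * alpha * dT
sigma = 207000 * 11.0e-6 * 40.6
sigma = 2.277 * 40.6
sigma = 92.45 MPa

92.45


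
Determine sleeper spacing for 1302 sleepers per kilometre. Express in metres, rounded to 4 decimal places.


Spacing = 1000 m / number of sleepers
Spacing = 1000 / 1302
Spacing = 0.7680 m

0.7680


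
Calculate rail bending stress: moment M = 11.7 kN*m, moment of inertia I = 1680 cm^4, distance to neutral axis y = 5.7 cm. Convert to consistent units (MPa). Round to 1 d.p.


Convert units:
M = 11.7 kN*m = 11700000 N*mm
y = 5.7 cm = 57 mm
I = 1680 cm^4 = 16800000 mm^4
sigma = 11700000 * 57 / 16800000
sigma = 39.7 MPa

39.7


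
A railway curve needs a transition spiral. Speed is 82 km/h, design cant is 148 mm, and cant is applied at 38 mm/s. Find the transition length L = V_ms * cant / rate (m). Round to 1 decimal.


Convert speed: V = 82 / 3.6 = 22.7778 m/s
L = 22.7778 * 148 / 38
L = 3371.1111 / 38
L = 88.7 m

88.7


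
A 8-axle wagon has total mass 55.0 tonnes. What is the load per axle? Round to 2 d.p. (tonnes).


Load per axle = total weight / number of axles
Load = 55.0 / 8
Load = 6.88 tonnes

6.88


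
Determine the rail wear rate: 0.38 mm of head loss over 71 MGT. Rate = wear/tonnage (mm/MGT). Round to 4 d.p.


Wear rate = total wear / cumulative tonnage
Rate = 0.38 / 71
Rate = 0.0054 mm/MGT

0.0054


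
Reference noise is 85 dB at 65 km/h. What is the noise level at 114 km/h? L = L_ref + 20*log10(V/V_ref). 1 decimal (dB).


V/V_ref = 114 / 65 = 1.753846
log10(1.753846) = 0.243991
20 * 0.243991 = 4.8798
L = 85 + 4.8798 = 89.9 dB

89.9


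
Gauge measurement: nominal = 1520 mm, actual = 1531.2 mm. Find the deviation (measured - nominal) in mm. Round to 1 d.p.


Deviation = measured - nominal
Deviation = 1531.2 - 1520
Deviation = 11.2 mm

11.2


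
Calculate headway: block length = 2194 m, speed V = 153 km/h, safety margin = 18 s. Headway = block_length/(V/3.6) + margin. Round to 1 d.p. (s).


V = 153 / 3.6 = 42.5 m/s
Block traversal time = 2194 / 42.5 = 51.6235 s
Headway = 51.6235 + 18
Headway = 69.6 s

69.6


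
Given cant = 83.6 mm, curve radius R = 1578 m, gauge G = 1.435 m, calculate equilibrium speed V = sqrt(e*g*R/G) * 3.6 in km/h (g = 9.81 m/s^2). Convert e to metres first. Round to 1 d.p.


Convert cant: e = 83.6 mm = 0.0836 m
V_ms = sqrt(0.0836 * 9.81 * 1578 / 1.435)
V_ms = sqrt(901.841845) = 30.0307 m/s
V = 30.0307 * 3.6 = 108.1 km/h

108.1


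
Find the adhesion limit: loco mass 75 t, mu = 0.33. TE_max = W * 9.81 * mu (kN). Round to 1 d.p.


TE_max = W * g * mu
TE_max = 75 * 9.81 * 0.33
TE_max = 735.75 * 0.33
TE_max = 242.8 kN

242.8


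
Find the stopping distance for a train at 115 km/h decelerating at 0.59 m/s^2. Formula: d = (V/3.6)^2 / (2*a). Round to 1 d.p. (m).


Convert speed: V = 115 / 3.6 = 31.9444 m/s
V^2 = 1020.4475
d = 1020.4475 / (2 * 0.59)
d = 1020.4475 / 1.18
d = 864.8 m

864.8


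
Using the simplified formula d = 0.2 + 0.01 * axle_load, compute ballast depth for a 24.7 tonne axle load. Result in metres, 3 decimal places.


d = 0.2 + 0.01 * 24.7
d = 0.2 + 0.247
d = 0.447 m

0.447


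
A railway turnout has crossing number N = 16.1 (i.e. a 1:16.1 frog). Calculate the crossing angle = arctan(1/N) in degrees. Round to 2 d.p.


1/N = 1/16.1 = 0.062112
angle = arctan(0.062112) = 0.062032 rad
angle = 0.062032 * 180/pi = 3.55 degrees

3.55


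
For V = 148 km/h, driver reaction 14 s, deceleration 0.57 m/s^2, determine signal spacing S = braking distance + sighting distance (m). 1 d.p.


V = 148 / 3.6 = 41.1111 m/s
Braking distance = 41.1111^2 / (2*0.57) = 1482.5644 m
Sighting distance = 41.1111 * 14 = 575.5556 m
S = 1482.5644 + 575.5556 = 2058.1 m

2058.1


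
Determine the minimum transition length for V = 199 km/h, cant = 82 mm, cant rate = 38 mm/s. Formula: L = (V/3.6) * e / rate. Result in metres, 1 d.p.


Convert speed: V = 199 / 3.6 = 55.2778 m/s
L = 55.2778 * 82 / 38
L = 4532.7778 / 38
L = 119.3 m

119.3


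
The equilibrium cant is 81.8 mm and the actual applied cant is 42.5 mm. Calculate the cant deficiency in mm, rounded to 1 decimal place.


Cant deficiency = equilibrium cant - actual cant
CD = 81.8 - 42.5
CD = 39.3 mm

39.3


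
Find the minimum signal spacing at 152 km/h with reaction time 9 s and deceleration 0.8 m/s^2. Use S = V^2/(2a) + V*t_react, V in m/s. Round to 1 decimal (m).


V = 152 / 3.6 = 42.2222 m/s
Braking distance = 42.2222^2 / (2*0.8) = 1114.1975 m
Sighting distance = 42.2222 * 9 = 380.0 m
S = 1114.1975 + 380.0 = 1494.2 m

1494.2


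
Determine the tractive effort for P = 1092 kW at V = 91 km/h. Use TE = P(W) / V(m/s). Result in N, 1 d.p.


Convert: P = 1092 kW = 1092000 W
V = 91 / 3.6 = 25.2778 m/s
TE = 1092000 / 25.2778
TE = 43200.0 N

43200.0


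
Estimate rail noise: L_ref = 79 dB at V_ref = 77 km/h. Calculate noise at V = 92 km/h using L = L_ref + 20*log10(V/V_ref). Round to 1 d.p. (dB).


V/V_ref = 92 / 77 = 1.194805
log10(1.194805) = 0.077297
20 * 0.077297 = 1.5459
L = 79 + 1.5459 = 80.5 dB

80.5


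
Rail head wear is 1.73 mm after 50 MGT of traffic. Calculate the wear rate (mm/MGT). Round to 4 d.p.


Wear rate = total wear / cumulative tonnage
Rate = 1.73 / 50
Rate = 0.0346 mm/MGT

0.0346


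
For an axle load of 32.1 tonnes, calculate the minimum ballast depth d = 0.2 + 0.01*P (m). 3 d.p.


d = 0.2 + 0.01 * 32.1
d = 0.2 + 0.321
d = 0.521 m

0.521


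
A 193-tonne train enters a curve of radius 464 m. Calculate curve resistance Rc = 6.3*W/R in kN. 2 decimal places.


Rc = 6.3 * W / R
Rc = 6.3 * 193 / 464
Rc = 1215.9 / 464
Rc = 2.62 kN

2.62


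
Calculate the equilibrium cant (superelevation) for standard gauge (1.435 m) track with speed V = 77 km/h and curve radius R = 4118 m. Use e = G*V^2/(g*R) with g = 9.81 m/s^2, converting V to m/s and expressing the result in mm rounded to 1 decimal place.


Convert speed: V = 77 / 3.6 = 21.3889 m/s
Apply formula: e = 1.435 * 21.3889^2 / (9.81 * 4118)
e = 1.435 * 457.4846 / 40397.58
e = 0.016251 m = 16.3 mm

16.3


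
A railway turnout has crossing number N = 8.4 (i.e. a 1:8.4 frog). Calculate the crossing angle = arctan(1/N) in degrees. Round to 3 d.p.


1/N = 1/8.4 = 0.119048
angle = arctan(0.119048) = 0.11849 rad
angle = 0.11849 * 180/pi = 6.789 degrees

6.789


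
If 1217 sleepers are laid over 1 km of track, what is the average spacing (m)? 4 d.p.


Spacing = 1000 m / number of sleepers
Spacing = 1000 / 1217
Spacing = 0.8217 m

0.8217


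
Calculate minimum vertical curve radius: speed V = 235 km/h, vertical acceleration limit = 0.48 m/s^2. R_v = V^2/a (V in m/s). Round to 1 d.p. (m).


Convert speed: V = 235 / 3.6 = 65.2778 m/s
V^2 = 4261.1883 m^2/s^2
R_v = 4261.1883 / 0.48
R_v = 8877.5 m

8877.5


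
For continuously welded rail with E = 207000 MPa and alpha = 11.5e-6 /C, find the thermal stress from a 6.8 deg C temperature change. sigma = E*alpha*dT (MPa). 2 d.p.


sigma = E * alpha * dT
sigma = 207000 * 11.5e-6 * 6.8
sigma = 2.3805 * 6.8
sigma = 16.19 MPa

16.19


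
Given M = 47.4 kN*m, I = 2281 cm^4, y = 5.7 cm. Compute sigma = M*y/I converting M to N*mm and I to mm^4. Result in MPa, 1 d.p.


Convert units:
M = 47.4 kN*m = 47400000 N*mm
y = 5.7 cm = 57 mm
I = 2281 cm^4 = 22810000 mm^4
sigma = 47400000 * 57 / 22810000
sigma = 118.4 MPa

118.4


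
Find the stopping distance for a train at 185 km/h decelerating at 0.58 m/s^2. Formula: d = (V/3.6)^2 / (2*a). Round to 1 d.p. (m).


Convert speed: V = 185 / 3.6 = 51.3889 m/s
V^2 = 2640.8179
d = 2640.8179 / (2 * 0.58)
d = 2640.8179 / 1.16
d = 2276.6 m

2276.6


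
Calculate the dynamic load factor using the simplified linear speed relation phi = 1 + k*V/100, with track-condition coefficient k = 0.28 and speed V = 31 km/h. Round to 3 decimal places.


phi = 1 + k * V / 100
phi = 1 + 0.28 * 31 / 100
phi = 1 + 0.0868
phi = 1.087

1.087


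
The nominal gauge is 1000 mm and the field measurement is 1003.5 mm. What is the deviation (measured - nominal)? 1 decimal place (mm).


Deviation = measured - nominal
Deviation = 1003.5 - 1000
Deviation = 3.5 mm

3.5


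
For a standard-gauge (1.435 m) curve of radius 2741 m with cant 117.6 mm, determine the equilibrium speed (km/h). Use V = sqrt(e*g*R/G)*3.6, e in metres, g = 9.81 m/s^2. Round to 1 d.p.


Convert cant: e = 117.6 mm = 0.1176 m
V_ms = sqrt(0.1176 * 9.81 * 2741 / 1.435)
V_ms = sqrt(2203.603551) = 46.9426 m/s
V = 46.9426 * 3.6 = 169.0 km/h

169.0


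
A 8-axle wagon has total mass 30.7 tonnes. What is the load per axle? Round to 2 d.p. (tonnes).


Load per axle = total weight / number of axles
Load = 30.7 / 8
Load = 3.84 tonnes

3.84


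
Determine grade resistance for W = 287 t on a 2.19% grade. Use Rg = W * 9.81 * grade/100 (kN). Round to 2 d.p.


Rg = W * 9.81 * grade / 100
Rg = 287 * 9.81 * 2.19 / 100
Rg = 2815.47 * 0.0219
Rg = 61.66 kN

61.66


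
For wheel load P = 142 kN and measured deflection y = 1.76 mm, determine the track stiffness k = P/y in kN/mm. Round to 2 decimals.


Track stiffness k = P / y
k = 142 / 1.76
k = 80.68 kN/mm

80.68


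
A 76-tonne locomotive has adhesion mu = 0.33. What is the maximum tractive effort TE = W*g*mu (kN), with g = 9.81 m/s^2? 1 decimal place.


TE_max = W * g * mu
TE_max = 76 * 9.81 * 0.33
TE_max = 745.56 * 0.33
TE_max = 246.0 kN

246.0


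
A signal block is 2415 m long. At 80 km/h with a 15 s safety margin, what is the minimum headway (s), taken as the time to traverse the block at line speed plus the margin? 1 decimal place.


V = 80 / 3.6 = 22.2222 m/s
Block traversal time = 2415 / 22.2222 = 108.675 s
Headway = 108.675 + 15
Headway = 123.7 s

123.7


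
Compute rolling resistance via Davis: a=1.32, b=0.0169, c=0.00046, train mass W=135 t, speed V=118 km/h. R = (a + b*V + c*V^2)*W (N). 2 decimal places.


b*V = 0.0169 * 118 = 1.9942
c*V^2 = 0.00046 * 13924 = 6.40504
R_per_t = 1.32 + 1.9942 + 6.40504 = 9.71924 N/t
R_total = 9.71924 * 135 = 1312.10 N

1312.10


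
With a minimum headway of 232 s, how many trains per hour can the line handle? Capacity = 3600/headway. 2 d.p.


Capacity = 3600 / headway
Capacity = 3600 / 232
Capacity = 15.52 trains/hour

15.52


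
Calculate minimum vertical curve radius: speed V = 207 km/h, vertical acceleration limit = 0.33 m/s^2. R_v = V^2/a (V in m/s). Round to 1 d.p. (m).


Convert speed: V = 207 / 3.6 = 57.5 m/s
V^2 = 3306.25 m^2/s^2
R_v = 3306.25 / 0.33
R_v = 10018.9 m

10018.9


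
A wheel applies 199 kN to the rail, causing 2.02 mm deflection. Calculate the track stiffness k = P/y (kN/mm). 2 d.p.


Track stiffness k = P / y
k = 199 / 2.02
k = 98.51 kN/mm

98.51


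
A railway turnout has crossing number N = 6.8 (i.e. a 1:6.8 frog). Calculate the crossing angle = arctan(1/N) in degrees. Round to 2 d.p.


1/N = 1/6.8 = 0.147059
angle = arctan(0.147059) = 0.146012 rad
angle = 0.146012 * 180/pi = 8.37 degrees

8.37


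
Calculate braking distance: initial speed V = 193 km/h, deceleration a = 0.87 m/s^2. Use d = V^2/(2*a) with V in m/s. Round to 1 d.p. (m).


Convert speed: V = 193 / 3.6 = 53.6111 m/s
V^2 = 2874.1512
d = 2874.1512 / (2 * 0.87)
d = 2874.1512 / 1.74
d = 1651.8 m

1651.8


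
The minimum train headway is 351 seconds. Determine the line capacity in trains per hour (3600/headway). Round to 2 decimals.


Capacity = 3600 / headway
Capacity = 3600 / 351
Capacity = 10.26 trains/hour

10.26


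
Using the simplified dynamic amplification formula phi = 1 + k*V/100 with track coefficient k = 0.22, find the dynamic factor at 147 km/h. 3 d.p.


phi = 1 + k * V / 100
phi = 1 + 0.22 * 147 / 100
phi = 1 + 0.3234
phi = 1.323

1.323


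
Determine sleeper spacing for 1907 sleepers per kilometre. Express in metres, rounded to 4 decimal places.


Spacing = 1000 m / number of sleepers
Spacing = 1000 / 1907
Spacing = 0.5244 m

0.5244


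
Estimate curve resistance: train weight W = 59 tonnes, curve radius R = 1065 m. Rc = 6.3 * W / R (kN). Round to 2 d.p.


Rc = 6.3 * W / R
Rc = 6.3 * 59 / 1065
Rc = 371.7 / 1065
Rc = 0.35 kN

0.35


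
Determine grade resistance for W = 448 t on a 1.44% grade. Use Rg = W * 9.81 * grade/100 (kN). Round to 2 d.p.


Rg = W * 9.81 * grade / 100
Rg = 448 * 9.81 * 1.44 / 100
Rg = 4394.88 * 0.0144
Rg = 63.29 kN

63.29


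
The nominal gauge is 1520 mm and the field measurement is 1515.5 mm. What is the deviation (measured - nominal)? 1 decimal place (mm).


Deviation = measured - nominal
Deviation = 1515.5 - 1520
Deviation = -4.5 mm

-4.5


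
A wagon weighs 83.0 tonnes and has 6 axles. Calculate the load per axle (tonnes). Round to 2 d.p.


Load per axle = total weight / number of axles
Load = 83.0 / 6
Load = 13.83 tonnes

13.83


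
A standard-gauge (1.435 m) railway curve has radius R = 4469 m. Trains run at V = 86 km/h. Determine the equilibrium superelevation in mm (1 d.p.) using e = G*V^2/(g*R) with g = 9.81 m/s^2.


Convert speed: V = 86 / 3.6 = 23.8889 m/s
Apply formula: e = 1.435 * 23.8889^2 / (9.81 * 4469)
e = 1.435 * 570.679 / 43840.89
e = 0.018679 m = 18.7 mm

18.7


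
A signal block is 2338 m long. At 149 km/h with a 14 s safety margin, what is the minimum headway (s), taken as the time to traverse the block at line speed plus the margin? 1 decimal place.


V = 149 / 3.6 = 41.3889 m/s
Block traversal time = 2338 / 41.3889 = 56.4886 s
Headway = 56.4886 + 14
Headway = 70.5 s

70.5


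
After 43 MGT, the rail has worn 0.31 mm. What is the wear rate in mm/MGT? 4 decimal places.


Wear rate = total wear / cumulative tonnage
Rate = 0.31 / 43
Rate = 0.0072 mm/MGT

0.0072


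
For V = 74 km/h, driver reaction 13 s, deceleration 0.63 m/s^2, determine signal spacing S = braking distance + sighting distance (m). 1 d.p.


V = 74 / 3.6 = 20.5556 m/s
Braking distance = 20.5556^2 / (2*0.63) = 335.342 m
Sighting distance = 20.5556 * 13 = 267.2222 m
S = 335.342 + 267.2222 = 602.6 m

602.6


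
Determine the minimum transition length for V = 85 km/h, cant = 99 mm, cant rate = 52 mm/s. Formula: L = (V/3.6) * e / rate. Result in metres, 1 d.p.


Convert speed: V = 85 / 3.6 = 23.6111 m/s
L = 23.6111 * 99 / 52
L = 2337.5 / 52
L = 45.0 m

45.0


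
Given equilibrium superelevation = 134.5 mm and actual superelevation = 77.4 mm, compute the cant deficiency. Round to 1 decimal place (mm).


Cant deficiency = equilibrium cant - actual cant
CD = 134.5 - 77.4
CD = 57.1 mm

57.1


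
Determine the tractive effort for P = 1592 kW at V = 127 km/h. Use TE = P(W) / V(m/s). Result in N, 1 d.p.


Convert: P = 1592 kW = 1592000 W
V = 127 / 3.6 = 35.2778 m/s
TE = 1592000 / 35.2778
TE = 45127.6 N

45127.6


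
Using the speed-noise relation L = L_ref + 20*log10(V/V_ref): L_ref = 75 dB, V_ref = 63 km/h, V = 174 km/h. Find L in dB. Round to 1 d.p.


V/V_ref = 174 / 63 = 2.761905
log10(2.761905) = 0.441209
20 * 0.441209 = 8.8242
L = 75 + 8.8242 = 83.8 dB

83.8


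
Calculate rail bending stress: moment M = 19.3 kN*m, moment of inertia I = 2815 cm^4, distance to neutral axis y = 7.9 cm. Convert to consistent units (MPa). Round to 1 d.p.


Convert units:
M = 19.3 kN*m = 19300000 N*mm
y = 7.9 cm = 79 mm
I = 2815 cm^4 = 28150000 mm^4
sigma = 19300000 * 79 / 28150000
sigma = 54.2 MPa

54.2


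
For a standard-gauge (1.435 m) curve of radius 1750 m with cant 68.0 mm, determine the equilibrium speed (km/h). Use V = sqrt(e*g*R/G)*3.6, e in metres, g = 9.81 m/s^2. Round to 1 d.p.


Convert cant: e = 68.0 mm = 0.0680 m
V_ms = sqrt(0.0680 * 9.81 * 1750 / 1.435)
V_ms = sqrt(813.512195) = 28.5221 m/s
V = 28.5221 * 3.6 = 102.7 km/h

102.7


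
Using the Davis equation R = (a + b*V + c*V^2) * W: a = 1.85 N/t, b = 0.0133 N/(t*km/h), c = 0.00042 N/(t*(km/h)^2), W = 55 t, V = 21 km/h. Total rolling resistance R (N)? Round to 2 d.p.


b*V = 0.0133 * 21 = 0.2793
c*V^2 = 0.00042 * 441 = 0.18522
R_per_t = 1.85 + 0.2793 + 0.18522 = 2.31452 N/t
R_total = 2.31452 * 55 = 127.30 N

127.30


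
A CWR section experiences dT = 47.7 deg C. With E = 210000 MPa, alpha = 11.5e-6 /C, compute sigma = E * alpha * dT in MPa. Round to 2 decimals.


sigma = E * alpha * dT
sigma = 210000 * 11.5e-6 * 47.7
sigma = 2.415 * 47.7
sigma = 115.20 MPa

115.20


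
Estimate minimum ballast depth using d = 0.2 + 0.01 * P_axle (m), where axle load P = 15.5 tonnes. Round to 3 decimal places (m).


d = 0.2 + 0.01 * 15.5
d = 0.2 + 0.155
d = 0.355 m

0.355


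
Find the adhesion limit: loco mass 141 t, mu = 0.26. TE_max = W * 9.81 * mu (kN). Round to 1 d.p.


TE_max = W * g * mu
TE_max = 141 * 9.81 * 0.26
TE_max = 1383.21 * 0.26
TE_max = 359.6 kN

359.6


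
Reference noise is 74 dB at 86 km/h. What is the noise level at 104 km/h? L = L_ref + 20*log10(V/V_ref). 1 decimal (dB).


V/V_ref = 104 / 86 = 1.209302
log10(1.209302) = 0.082535
20 * 0.082535 = 1.6507
L = 74 + 1.6507 = 75.7 dB

75.7


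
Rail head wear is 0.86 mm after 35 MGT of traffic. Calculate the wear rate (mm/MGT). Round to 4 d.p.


Wear rate = total wear / cumulative tonnage
Rate = 0.86 / 35
Rate = 0.0246 mm/MGT

0.0246


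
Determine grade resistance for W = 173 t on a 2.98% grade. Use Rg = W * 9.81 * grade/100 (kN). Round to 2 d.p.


Rg = W * 9.81 * grade / 100
Rg = 173 * 9.81 * 2.98 / 100
Rg = 1697.13 * 0.0298
Rg = 50.57 kN

50.57


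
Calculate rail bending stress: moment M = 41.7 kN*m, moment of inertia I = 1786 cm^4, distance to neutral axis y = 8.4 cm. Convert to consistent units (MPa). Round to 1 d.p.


Convert units:
M = 41.7 kN*m = 41700000 N*mm
y = 8.4 cm = 84 mm
I = 1786 cm^4 = 17860000 mm^4
sigma = 41700000 * 84 / 17860000
sigma = 196.1 MPa

196.1


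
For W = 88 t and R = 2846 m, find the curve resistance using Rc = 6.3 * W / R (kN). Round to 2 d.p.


Rc = 6.3 * W / R
Rc = 6.3 * 88 / 2846
Rc = 554.4 / 2846
Rc = 0.19 kN

0.19


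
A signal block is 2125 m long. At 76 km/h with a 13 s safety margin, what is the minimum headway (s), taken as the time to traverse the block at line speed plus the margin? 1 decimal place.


V = 76 / 3.6 = 21.1111 m/s
Block traversal time = 2125 / 21.1111 = 100.6579 s
Headway = 100.6579 + 13
Headway = 113.7 s

113.7


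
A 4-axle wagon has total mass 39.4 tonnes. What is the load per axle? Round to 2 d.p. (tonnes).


Load per axle = total weight / number of axles
Load = 39.4 / 4
Load = 9.85 tonnes

9.85


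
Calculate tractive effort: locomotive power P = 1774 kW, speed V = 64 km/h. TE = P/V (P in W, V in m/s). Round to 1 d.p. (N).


Convert: P = 1774 kW = 1774000 W
V = 64 / 3.6 = 17.7778 m/s
TE = 1774000 / 17.7778
TE = 99787.5 N

99787.5


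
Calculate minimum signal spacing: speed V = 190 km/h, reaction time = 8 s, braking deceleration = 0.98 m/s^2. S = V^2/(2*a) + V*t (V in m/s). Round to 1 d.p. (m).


V = 190 / 3.6 = 52.7778 m/s
Braking distance = 52.7778^2 / (2*0.98) = 1421.1703 m
Sighting distance = 52.7778 * 8 = 422.2222 m
S = 1421.1703 + 422.2222 = 1843.4 m

1843.4


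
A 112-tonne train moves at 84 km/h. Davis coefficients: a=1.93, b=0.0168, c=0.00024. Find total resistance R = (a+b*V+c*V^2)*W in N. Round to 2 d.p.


b*V = 0.0168 * 84 = 1.4112
c*V^2 = 0.00024 * 7056 = 1.69344
R_per_t = 1.93 + 1.4112 + 1.69344 = 5.03464 N/t
R_total = 5.03464 * 112 = 563.88 N

563.88


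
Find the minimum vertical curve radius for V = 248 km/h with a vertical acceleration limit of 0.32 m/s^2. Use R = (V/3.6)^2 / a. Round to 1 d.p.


Convert speed: V = 248 / 3.6 = 68.8889 m/s
V^2 = 4745.679 m^2/s^2
R_v = 4745.679 / 0.32
R_v = 14830.2 m

14830.2


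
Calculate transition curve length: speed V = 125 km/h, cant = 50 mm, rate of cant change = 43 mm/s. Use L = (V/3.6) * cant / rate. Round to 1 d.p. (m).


Convert speed: V = 125 / 3.6 = 34.7222 m/s
L = 34.7222 * 50 / 43
L = 1736.1111 / 43
L = 40.4 m

40.4


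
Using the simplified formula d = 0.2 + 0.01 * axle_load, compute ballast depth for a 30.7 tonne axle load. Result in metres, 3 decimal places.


d = 0.2 + 0.01 * 30.7
d = 0.2 + 0.307
d = 0.507 m

0.507


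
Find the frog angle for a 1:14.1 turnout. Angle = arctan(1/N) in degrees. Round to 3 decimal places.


1/N = 1/14.1 = 0.070922
angle = arctan(0.070922) = 0.070803 rad
angle = 0.070803 * 180/pi = 4.057 degrees

4.057


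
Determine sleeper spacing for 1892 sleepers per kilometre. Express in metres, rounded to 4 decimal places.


Spacing = 1000 m / number of sleepers
Spacing = 1000 / 1892
Spacing = 0.5285 m

0.5285


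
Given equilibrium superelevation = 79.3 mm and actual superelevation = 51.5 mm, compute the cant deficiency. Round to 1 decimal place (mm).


Cant deficiency = equilibrium cant - actual cant
CD = 79.3 - 51.5
CD = 27.8 mm

27.8


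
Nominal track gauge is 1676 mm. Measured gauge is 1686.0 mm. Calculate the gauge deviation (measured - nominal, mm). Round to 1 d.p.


Deviation = measured - nominal
Deviation = 1686.0 - 1676
Deviation = 10.0 mm

10.0


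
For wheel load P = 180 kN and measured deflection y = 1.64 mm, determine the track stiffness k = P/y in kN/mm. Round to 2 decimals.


Track stiffness k = P / y
k = 180 / 1.64
k = 109.76 kN/mm

109.76


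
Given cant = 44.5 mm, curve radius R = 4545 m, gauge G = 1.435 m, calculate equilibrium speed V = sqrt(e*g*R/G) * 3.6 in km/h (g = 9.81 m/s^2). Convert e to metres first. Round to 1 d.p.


Convert cant: e = 44.5 mm = 0.0445 m
V_ms = sqrt(0.0445 * 9.81 * 4545 / 1.435)
V_ms = sqrt(1382.64601) = 37.1839 m/s
V = 37.1839 * 3.6 = 133.9 km/h

133.9


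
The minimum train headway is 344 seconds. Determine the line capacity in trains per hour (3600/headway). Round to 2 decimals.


Capacity = 3600 / headway
Capacity = 3600 / 344
Capacity = 10.47 trains/hour

10.47


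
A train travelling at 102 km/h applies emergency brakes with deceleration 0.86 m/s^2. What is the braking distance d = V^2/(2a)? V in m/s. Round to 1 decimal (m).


Convert speed: V = 102 / 3.6 = 28.3333 m/s
V^2 = 802.7778
d = 802.7778 / (2 * 0.86)
d = 802.7778 / 1.72
d = 466.7 m

466.7


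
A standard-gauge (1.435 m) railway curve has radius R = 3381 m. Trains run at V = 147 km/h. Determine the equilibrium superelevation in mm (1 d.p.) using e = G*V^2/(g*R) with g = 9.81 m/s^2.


Convert speed: V = 147 / 3.6 = 40.8333 m/s
Apply formula: e = 1.435 * 40.8333^2 / (9.81 * 3381)
e = 1.435 * 1667.3611 / 33167.61
e = 0.072139 m = 72.1 mm

72.1


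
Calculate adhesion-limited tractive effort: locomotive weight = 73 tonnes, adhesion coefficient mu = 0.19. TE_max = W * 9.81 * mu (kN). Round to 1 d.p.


TE_max = W * g * mu
TE_max = 73 * 9.81 * 0.19
TE_max = 716.13 * 0.19
TE_max = 136.1 kN

136.1


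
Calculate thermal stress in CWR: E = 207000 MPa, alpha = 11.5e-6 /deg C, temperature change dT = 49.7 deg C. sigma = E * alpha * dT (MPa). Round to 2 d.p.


sigma = E * alpha * dT
sigma = 207000 * 11.5e-6 * 49.7
sigma = 2.3805 * 49.7
sigma = 118.31 MPa

118.31


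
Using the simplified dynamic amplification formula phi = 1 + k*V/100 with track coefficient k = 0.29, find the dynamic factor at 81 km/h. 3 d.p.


phi = 1 + k * V / 100
phi = 1 + 0.29 * 81 / 100
phi = 1 + 0.2349
phi = 1.235

1.235


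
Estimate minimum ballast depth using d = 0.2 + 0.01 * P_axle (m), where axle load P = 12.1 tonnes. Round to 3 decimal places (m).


d = 0.2 + 0.01 * 12.1
d = 0.2 + 0.121
d = 0.321 m

0.321


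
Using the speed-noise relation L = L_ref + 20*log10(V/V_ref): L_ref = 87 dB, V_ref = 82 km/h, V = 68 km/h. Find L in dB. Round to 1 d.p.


V/V_ref = 68 / 82 = 0.829268
log10(0.829268) = -0.081305
20 * -0.081305 = -1.6261
L = 87 + -1.6261 = 85.4 dB

85.4


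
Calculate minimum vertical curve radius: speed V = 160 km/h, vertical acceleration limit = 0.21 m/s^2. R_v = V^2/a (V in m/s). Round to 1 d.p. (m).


Convert speed: V = 160 / 3.6 = 44.4444 m/s
V^2 = 1975.3086 m^2/s^2
R_v = 1975.3086 / 0.21
R_v = 9406.2 m

9406.2


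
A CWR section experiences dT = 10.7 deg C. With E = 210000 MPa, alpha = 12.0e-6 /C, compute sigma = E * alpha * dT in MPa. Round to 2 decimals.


sigma = E * alpha * dT
sigma = 210000 * 12.0e-6 * 10.7
sigma = 2.52 * 10.7
sigma = 26.96 MPa

26.96


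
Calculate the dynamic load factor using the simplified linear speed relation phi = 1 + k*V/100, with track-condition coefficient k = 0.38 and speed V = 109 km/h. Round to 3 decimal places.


phi = 1 + k * V / 100
phi = 1 + 0.38 * 109 / 100
phi = 1 + 0.4142
phi = 1.414

1.414


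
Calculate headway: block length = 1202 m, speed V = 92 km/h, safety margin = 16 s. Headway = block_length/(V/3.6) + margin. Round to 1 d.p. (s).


V = 92 / 3.6 = 25.5556 m/s
Block traversal time = 1202 / 25.5556 = 47.0348 s
Headway = 47.0348 + 16
Headway = 63.0 s

63.0


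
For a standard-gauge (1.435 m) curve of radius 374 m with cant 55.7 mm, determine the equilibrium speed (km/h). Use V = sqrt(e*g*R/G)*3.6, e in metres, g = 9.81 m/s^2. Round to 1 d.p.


Convert cant: e = 55.7 mm = 0.0557 m
V_ms = sqrt(0.0557 * 9.81 * 374 / 1.435)
V_ms = sqrt(142.411121) = 11.9336 m/s
V = 11.9336 * 3.6 = 43.0 km/h

43.0


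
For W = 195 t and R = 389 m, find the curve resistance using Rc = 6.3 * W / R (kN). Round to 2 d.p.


Rc = 6.3 * W / R
Rc = 6.3 * 195 / 389
Rc = 1228.5 / 389
Rc = 3.16 kN

3.16


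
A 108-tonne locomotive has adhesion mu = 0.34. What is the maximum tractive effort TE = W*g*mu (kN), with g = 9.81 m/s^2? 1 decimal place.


TE_max = W * g * mu
TE_max = 108 * 9.81 * 0.34
TE_max = 1059.48 * 0.34
TE_max = 360.2 kN

360.2


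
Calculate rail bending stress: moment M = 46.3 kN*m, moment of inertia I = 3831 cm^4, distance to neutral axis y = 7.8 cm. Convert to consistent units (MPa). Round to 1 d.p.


Convert units:
M = 46.3 kN*m = 46300000 N*mm
y = 7.8 cm = 78 mm
I = 3831 cm^4 = 38310000 mm^4
sigma = 46300000 * 78 / 38310000
sigma = 94.3 MPa

94.3


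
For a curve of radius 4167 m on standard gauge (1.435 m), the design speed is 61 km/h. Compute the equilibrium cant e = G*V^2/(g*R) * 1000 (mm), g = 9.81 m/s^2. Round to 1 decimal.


Convert speed: V = 61 / 3.6 = 16.9444 m/s
Apply formula: e = 1.435 * 16.9444^2 / (9.81 * 4167)
e = 1.435 * 287.1142 / 40878.27
e = 0.010079 m = 10.1 mm

10.1


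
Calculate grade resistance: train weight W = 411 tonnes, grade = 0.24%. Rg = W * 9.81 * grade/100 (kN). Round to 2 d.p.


Rg = W * 9.81 * grade / 100
Rg = 411 * 9.81 * 0.24 / 100
Rg = 4031.91 * 0.0024
Rg = 9.68 kN

9.68


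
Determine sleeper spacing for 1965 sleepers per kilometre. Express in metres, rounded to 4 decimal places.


Spacing = 1000 m / number of sleepers
Spacing = 1000 / 1965
Spacing = 0.5089 m

0.5089


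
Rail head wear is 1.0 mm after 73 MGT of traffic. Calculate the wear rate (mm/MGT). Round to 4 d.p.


Wear rate = total wear / cumulative tonnage
Rate = 1.0 / 73
Rate = 0.0137 mm/MGT

0.0137


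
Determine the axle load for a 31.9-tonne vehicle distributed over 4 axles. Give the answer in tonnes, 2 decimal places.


Load per axle = total weight / number of axles
Load = 31.9 / 4
Load = 7.98 tonnes

7.98


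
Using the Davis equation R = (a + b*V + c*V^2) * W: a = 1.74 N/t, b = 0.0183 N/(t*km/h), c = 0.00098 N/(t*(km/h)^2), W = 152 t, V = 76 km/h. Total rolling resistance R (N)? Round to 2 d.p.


b*V = 0.0183 * 76 = 1.3908
c*V^2 = 0.00098 * 5776 = 5.66048
R_per_t = 1.74 + 1.3908 + 5.66048 = 8.79128 N/t
R_total = 8.79128 * 152 = 1336.27 N

1336.27


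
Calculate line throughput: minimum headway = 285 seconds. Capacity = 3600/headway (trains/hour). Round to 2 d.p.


Capacity = 3600 / headway
Capacity = 3600 / 285
Capacity = 12.63 trains/hour

12.63


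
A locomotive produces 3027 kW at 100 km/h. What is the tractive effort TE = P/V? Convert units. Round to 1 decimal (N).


Convert: P = 3027 kW = 3027000 W
V = 100 / 3.6 = 27.7778 m/s
TE = 3027000 / 27.7778
TE = 108972.0 N

108972.0


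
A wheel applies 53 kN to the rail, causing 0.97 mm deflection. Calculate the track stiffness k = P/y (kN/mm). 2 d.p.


Track stiffness k = P / y
k = 53 / 0.97
k = 54.64 kN/mm

54.64


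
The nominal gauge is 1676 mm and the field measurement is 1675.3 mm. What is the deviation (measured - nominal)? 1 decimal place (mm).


Deviation = measured - nominal
Deviation = 1675.3 - 1676
Deviation = -0.7 mm

-0.7


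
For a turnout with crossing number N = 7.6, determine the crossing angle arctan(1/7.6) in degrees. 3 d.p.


1/N = 1/7.6 = 0.131579
angle = arctan(0.131579) = 0.130827 rad
angle = 0.130827 * 180/pi = 7.496 degrees

7.496


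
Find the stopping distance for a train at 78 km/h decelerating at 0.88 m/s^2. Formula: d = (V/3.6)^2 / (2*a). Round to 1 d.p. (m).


Convert speed: V = 78 / 3.6 = 21.6667 m/s
V^2 = 469.4444
d = 469.4444 / (2 * 0.88)
d = 469.4444 / 1.76
d = 266.7 m

266.7


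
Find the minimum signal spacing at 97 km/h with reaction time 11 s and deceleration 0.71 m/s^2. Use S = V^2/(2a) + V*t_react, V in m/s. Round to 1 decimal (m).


V = 97 / 3.6 = 26.9444 m/s
Braking distance = 26.9444^2 / (2*0.71) = 511.2698 m
Sighting distance = 26.9444 * 11 = 296.3889 m
S = 511.2698 + 296.3889 = 807.7 m

807.7


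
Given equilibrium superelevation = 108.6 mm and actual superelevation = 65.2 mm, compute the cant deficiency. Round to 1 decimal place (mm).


Cant deficiency = equilibrium cant - actual cant
CD = 108.6 - 65.2
CD = 43.4 mm

43.4


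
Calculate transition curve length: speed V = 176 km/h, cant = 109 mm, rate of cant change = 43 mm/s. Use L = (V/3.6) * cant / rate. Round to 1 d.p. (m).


Convert speed: V = 176 / 3.6 = 48.8889 m/s
L = 48.8889 * 109 / 43
L = 5328.8889 / 43
L = 123.9 m

123.9


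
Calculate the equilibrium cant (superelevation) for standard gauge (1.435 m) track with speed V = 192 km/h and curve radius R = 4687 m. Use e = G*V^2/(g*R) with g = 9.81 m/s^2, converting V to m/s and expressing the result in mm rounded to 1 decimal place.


Convert speed: V = 192 / 3.6 = 53.3333 m/s
Apply formula: e = 1.435 * 53.3333^2 / (9.81 * 4687)
e = 1.435 * 2844.4444 / 45979.47
e = 0.088774 m = 88.8 mm

88.8


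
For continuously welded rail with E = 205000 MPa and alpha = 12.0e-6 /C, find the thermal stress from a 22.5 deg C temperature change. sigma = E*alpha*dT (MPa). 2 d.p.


sigma = E * alpha * dT
sigma = 205000 * 12.0e-6 * 22.5
sigma = 2.46 * 22.5
sigma = 55.35 MPa

55.35


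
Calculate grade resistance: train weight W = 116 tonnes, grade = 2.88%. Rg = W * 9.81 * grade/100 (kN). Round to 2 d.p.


Rg = W * 9.81 * grade / 100
Rg = 116 * 9.81 * 2.88 / 100
Rg = 1137.96 * 0.0288
Rg = 32.77 kN

32.77


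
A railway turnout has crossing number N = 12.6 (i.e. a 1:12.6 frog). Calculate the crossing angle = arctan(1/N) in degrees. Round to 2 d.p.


1/N = 1/12.6 = 0.079365
angle = arctan(0.079365) = 0.079199 rad
angle = 0.079199 * 180/pi = 4.54 degrees

4.54


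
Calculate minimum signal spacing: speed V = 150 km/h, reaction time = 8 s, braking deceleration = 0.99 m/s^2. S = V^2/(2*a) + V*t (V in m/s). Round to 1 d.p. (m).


V = 150 / 3.6 = 41.6667 m/s
Braking distance = 41.6667^2 / (2*0.99) = 876.8238 m
Sighting distance = 41.6667 * 8 = 333.3333 m
S = 876.8238 + 333.3333 = 1210.2 m

1210.2


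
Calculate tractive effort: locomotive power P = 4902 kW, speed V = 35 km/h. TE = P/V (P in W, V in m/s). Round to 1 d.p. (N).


Convert: P = 4902 kW = 4902000 W
V = 35 / 3.6 = 9.7222 m/s
TE = 4902000 / 9.7222
TE = 504205.7 N

504205.7


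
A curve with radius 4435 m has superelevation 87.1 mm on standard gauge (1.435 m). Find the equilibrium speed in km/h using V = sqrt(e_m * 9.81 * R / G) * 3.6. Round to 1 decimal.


Convert cant: e = 87.1 mm = 0.0871 m
V_ms = sqrt(0.0871 * 9.81 * 4435 / 1.435)
V_ms = sqrt(2640.759711) = 51.3883 m/s
V = 51.3883 * 3.6 = 185.0 km/h

185.0


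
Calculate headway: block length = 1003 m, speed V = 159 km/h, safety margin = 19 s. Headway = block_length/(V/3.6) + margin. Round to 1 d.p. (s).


V = 159 / 3.6 = 44.1667 m/s
Block traversal time = 1003 / 44.1667 = 22.7094 s
Headway = 22.7094 + 19
Headway = 41.7 s

41.7


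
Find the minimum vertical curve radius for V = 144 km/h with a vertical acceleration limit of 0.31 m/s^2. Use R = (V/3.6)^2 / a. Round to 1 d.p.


Convert speed: V = 144 / 3.6 = 40.0 m/s
V^2 = 1600.0 m^2/s^2
R_v = 1600.0 / 0.31
R_v = 5161.3 m

5161.3


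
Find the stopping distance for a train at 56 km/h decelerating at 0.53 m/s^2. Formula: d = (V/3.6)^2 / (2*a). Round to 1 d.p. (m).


Convert speed: V = 56 / 3.6 = 15.5556 m/s
V^2 = 241.9753
d = 241.9753 / (2 * 0.53)
d = 241.9753 / 1.06
d = 228.3 m

228.3


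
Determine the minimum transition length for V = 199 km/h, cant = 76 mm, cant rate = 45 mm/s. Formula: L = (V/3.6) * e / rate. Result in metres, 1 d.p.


Convert speed: V = 199 / 3.6 = 55.2778 m/s
L = 55.2778 * 76 / 45
L = 4201.1111 / 45
L = 93.4 m

93.4


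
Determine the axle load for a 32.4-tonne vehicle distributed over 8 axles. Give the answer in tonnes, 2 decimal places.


Load per axle = total weight / number of axles
Load = 32.4 / 8
Load = 4.05 tonnes

4.05


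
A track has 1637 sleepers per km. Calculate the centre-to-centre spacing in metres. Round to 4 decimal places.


Spacing = 1000 m / number of sleepers
Spacing = 1000 / 1637
Spacing = 0.6109 m

0.6109


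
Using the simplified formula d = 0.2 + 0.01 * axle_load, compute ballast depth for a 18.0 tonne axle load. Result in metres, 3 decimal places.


d = 0.2 + 0.01 * 18.0
d = 0.2 + 0.18
d = 0.380 m

0.380


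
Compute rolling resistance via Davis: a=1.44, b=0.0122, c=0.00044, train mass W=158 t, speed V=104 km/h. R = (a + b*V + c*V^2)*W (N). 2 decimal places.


b*V = 0.0122 * 104 = 1.2688
c*V^2 = 0.00044 * 10816 = 4.75904
R_per_t = 1.44 + 1.2688 + 4.75904 = 7.46784 N/t
R_total = 7.46784 * 158 = 1179.92 N

1179.92


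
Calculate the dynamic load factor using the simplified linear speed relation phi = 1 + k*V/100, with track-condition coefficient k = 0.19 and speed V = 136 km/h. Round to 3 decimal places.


phi = 1 + k * V / 100
phi = 1 + 0.19 * 136 / 100
phi = 1 + 0.2584
phi = 1.258

1.258


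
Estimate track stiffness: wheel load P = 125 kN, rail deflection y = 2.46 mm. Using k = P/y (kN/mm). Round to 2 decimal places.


Track stiffness k = P / y
k = 125 / 2.46
k = 50.81 kN/mm

50.81


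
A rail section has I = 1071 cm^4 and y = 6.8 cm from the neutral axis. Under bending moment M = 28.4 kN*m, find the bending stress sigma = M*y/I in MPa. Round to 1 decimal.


Convert units:
M = 28.4 kN*m = 28400000 N*mm
y = 6.8 cm = 68 mm
I = 1071 cm^4 = 10710000 mm^4
sigma = 28400000 * 68 / 10710000
sigma = 180.3 MPa

180.3


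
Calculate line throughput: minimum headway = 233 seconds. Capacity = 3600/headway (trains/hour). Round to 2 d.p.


Capacity = 3600 / headway
Capacity = 3600 / 233
Capacity = 15.45 trains/hour

15.45


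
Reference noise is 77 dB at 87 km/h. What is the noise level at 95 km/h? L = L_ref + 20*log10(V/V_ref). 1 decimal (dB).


V/V_ref = 95 / 87 = 1.091954
log10(1.091954) = 0.038204
20 * 0.038204 = 0.7641
L = 77 + 0.7641 = 77.8 dB

77.8


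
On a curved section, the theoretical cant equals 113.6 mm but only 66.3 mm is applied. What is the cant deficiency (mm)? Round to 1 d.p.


Cant deficiency = equilibrium cant - actual cant
CD = 113.6 - 66.3
CD = 47.3 mm

47.3


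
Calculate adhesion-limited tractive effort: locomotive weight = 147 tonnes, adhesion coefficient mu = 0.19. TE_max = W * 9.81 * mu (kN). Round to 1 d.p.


TE_max = W * g * mu
TE_max = 147 * 9.81 * 0.19
TE_max = 1442.07 * 0.19
TE_max = 274.0 kN

274.0


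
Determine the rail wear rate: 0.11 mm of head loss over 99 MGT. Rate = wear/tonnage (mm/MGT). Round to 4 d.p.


Wear rate = total wear / cumulative tonnage
Rate = 0.11 / 99
Rate = 0.0011 mm/MGT

0.0011


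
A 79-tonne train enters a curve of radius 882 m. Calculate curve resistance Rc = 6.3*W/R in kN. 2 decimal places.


Rc = 6.3 * W / R
Rc = 6.3 * 79 / 882
Rc = 497.7 / 882
Rc = 0.56 kN

0.56


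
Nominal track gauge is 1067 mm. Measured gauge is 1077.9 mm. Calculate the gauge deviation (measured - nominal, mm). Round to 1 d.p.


Deviation = measured - nominal
Deviation = 1077.9 - 1067
Deviation = 10.9 mm

10.9


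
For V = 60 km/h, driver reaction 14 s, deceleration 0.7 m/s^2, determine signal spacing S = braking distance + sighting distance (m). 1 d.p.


V = 60 / 3.6 = 16.6667 m/s
Braking distance = 16.6667^2 / (2*0.7) = 198.4127 m
Sighting distance = 16.6667 * 14 = 233.3333 m
S = 198.4127 + 233.3333 = 431.7 m

431.7


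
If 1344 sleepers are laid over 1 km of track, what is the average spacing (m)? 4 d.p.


Spacing = 1000 m / number of sleepers
Spacing = 1000 / 1344
Spacing = 0.7440 m

0.7440


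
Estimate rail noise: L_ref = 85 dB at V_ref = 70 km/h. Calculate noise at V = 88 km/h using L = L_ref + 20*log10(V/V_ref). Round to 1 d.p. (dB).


V/V_ref = 88 / 70 = 1.257143
log10(1.257143) = 0.099385
20 * 0.099385 = 1.9877
L = 85 + 1.9877 = 87.0 dB

87.0


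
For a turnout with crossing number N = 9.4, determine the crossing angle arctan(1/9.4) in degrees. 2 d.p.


1/N = 1/9.4 = 0.106383
angle = arctan(0.106383) = 0.105984 rad
angle = 0.105984 * 180/pi = 6.07 degrees

6.07
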